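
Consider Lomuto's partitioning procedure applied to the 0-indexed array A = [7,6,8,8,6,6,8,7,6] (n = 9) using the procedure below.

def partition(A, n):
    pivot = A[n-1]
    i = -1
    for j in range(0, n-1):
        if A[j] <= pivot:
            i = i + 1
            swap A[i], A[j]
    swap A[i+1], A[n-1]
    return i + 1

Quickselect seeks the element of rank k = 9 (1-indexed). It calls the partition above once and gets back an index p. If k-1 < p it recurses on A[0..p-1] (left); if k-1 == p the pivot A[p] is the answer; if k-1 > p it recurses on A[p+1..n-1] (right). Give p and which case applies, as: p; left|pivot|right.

pivot=6, i=-1
j=0: 7>6, skip
j=1: 6≤6, i=0, swap(0,1) ⇒ [6,7,8,8,6,6,8,7,6]
j=2: 8>6, skip
j=3: 8>6, skip
j=4: 6≤6, i=1, swap(1,4) ⇒ [6,6,8,8,7,6,8,7,6]
j=5: 6≤6, i=2, swap(2,5) ⇒ [6,6,6,8,7,8,8,7,6]
j=6: 8>6, skip
j=7: 7>6, skip
swap(3,8) ⇒ [6,6,6,6,7,8,8,7,8]; return 3
p = 3; k-1 = 8 > 3 ⇒ right

3; right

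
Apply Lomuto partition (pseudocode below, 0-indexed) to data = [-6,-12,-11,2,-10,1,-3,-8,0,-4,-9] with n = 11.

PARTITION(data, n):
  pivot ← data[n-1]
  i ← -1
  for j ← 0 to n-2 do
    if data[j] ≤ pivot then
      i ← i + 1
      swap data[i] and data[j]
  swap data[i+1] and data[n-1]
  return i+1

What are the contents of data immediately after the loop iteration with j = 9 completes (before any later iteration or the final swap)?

[-12,-11,-10,2,-6,1,-3,-8,0,-4,-9]

pivot=-9, i=-1
j=0: -6>-9, skip
j=1: -12≤-9, i=0, swap(0,1) ⇒ [-12,-6,-11,2,-10,1,-3,-8,0,-4,-9]
j=2: -11≤-9, i=1, swap(1,2) ⇒ [-12,-11,-6,2,-10,1,-3,-8,0,-4,-9]
j=3: 2>-9, skip
j=4: -10≤-9, i=2, swap(2,4) ⇒ [-12,-11,-10,2,-6,1,-3,-8,0,-4,-9]
j=5: 1>-9, skip
j=6: -3>-9, skip
j=7: -8>-9, skip
j=8: 0>-9, skip
j=9: -4>-9, skip
(after j=9) data = [-12,-11,-10,2,-6,1,-3,-8,0,-4,-9]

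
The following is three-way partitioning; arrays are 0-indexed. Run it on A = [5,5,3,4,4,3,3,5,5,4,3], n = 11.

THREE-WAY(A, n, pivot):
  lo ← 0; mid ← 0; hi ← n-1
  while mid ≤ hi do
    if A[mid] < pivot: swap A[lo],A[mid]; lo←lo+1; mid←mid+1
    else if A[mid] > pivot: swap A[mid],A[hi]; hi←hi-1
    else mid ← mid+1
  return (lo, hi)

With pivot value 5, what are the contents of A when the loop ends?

[3,4,4,3,3,4,3,5,5,5,5]

lo=0 mid=0 hi=10
5=5: mid=1
5=5: mid=2
3<5: swap(0,2), lo=1 mid=3 ⇒ [3,5,5,4,4,3,3,5,5,4,3]
4<5: swap(1,3), lo=2 mid=4 ⇒ [3,4,5,5,4,3,3,5,5,4,3]
4<5: swap(2,4), lo=3 mid=5 ⇒ [3,4,4,5,5,3,3,5,5,4,3]
3<5: swap(3,5), lo=4 mid=6 ⇒ [3,4,4,3,5,5,3,5,5,4,3]
3<5: swap(4,6), lo=5 mid=7 ⇒ [3,4,4,3,3,5,5,5,5,4,3]
5=5: mid=8
5=5: mid=9
4<5: swap(5,9), lo=6 mid=10 ⇒ [3,4,4,3,3,4,5,5,5,5,3]
3<5: swap(6,10), lo=7 mid=11 ⇒ [3,4,4,3,3,4,3,5,5,5,5]
done. lo=7 hi=10; A=[3,4,4,3,3,4,3,5,5,5,5]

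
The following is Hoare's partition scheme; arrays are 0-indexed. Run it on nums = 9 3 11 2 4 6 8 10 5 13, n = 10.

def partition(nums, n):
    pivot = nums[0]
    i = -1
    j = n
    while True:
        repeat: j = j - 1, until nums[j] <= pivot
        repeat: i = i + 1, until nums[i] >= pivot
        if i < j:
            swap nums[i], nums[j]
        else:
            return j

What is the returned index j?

5

pivot = nums[0] = 9; i = -1, j = 10
j→8 (nums[8]=5≤9), i→0 (nums[0]=9≥9); i<j, swap → 5 3 11 2 4 6 8 10 9 13
j→6 (nums[6]=8≤9), i→2 (nums[2]=11≥9); i<j, swap → 5 3 8 2 4 6 11 10 9 13
j→5, i→6; i≥j, return j=5. nums = 5 3 8 2 4 6 11 10 9 13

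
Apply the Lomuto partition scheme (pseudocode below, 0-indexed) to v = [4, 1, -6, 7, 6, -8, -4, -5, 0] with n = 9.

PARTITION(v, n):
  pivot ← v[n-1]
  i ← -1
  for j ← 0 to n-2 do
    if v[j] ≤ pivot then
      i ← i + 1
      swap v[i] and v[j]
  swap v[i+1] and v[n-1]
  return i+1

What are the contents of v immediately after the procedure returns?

pivot=0, i=-1
j=0: 4>0, skip
j=1: 1>0, skip
j=2: -6≤0, i=0, swap(0,2) ⇒ [-6, 1, 4, 7, 6, -8, -4, -5, 0]
j=3: 7>0, skip
j=4: 6>0, skip
j=5: -8≤0, i=1, swap(1,5) ⇒ [-6, -8, 4, 7, 6, 1, -4, -5, 0]
j=6: -4≤0, i=2, swap(2,6) ⇒ [-6, -8, -4, 7, 6, 1, 4, -5, 0]
j=7: -5≤0, i=3, swap(3,7) ⇒ [-6, -8, -4, -5, 6, 1, 4, 7, 0]
swap(4,8) ⇒ [-6, -8, -4, -5, 0, 1, 4, 7, 6]; return 4

[-6, -8, -4, -5, 0, 1, 4, 7, 6]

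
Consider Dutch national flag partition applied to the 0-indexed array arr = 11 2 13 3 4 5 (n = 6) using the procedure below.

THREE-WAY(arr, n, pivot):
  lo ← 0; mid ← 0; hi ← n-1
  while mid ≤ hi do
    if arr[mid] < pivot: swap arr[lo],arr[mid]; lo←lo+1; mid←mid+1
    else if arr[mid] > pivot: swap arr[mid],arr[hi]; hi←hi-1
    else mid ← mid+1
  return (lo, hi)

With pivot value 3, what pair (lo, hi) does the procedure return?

(1, 1)

pivot = 3; lo=0, mid=0, hi=5
arr[mid]=11>3: swap arr[0],arr[5]; hi=4 → 5 2 13 3 4 11
arr[mid]=5>3: swap arr[0],arr[4]; hi=3 → 4 2 13 3 5 11
arr[mid]=4>3: swap arr[0],arr[3]; hi=2 → 3 2 13 4 5 11
arr[mid]=3=3: mid=1
arr[mid]=2<3: swap arr[0],arr[1]; lo=1,mid=2 → 2 3 13 4 5 11
arr[mid]=13>3: swap arr[2],arr[2]; hi=1 → 2 3 13 4 5 11
end: lo=1, hi=1; arr = 2 3 13 4 5 11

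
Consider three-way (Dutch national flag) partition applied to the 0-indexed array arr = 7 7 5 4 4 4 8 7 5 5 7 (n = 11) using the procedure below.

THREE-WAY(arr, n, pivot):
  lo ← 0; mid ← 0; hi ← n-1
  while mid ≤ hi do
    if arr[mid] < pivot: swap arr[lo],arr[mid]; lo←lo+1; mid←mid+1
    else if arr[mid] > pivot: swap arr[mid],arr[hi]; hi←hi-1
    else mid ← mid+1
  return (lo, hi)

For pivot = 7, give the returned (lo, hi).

(6, 9)

lo=0 mid=0 hi=10
7=7: mid=1
7=7: mid=2
5<7: swap(0,2), lo=1 mid=3 ⇒ 5 7 7 4 4 4 8 7 5 5 7
4<7: swap(1,3), lo=2 mid=4 ⇒ 5 4 7 7 4 4 8 7 5 5 7
4<7: swap(2,4), lo=3 mid=5 ⇒ 5 4 4 7 7 4 8 7 5 5 7
4<7: swap(3,5), lo=4 mid=6 ⇒ 5 4 4 4 7 7 8 7 5 5 7
8>7: swap(6,10), hi=9 ⇒ 5 4 4 4 7 7 7 7 5 5 8
7=7: mid=7
7=7: mid=8
5<7: swap(4,8), lo=5 mid=9 ⇒ 5 4 4 4 5 7 7 7 7 5 8
5<7: swap(5,9), lo=6 mid=10 ⇒ 5 4 4 4 5 5 7 7 7 7 8
done. lo=6 hi=9; arr=5 4 4 4 5 5 7 7 7 7 8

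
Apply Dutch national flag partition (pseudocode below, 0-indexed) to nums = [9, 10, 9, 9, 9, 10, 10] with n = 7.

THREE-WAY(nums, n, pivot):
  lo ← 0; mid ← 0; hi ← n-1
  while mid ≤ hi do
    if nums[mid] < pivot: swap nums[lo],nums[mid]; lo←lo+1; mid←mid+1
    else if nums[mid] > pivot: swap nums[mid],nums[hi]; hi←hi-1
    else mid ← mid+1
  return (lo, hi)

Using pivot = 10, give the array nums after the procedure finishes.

[9, 9, 9, 9, 10, 10, 10]

pivot = 10; lo=0, mid=0, hi=6
nums[mid]=9<10: swap nums[0],nums[0]; lo=1,mid=1 → [9, 10, 9, 9, 9, 10, 10]
nums[mid]=10=10: mid=2
nums[mid]=9<10: swap nums[1],nums[2]; lo=2,mid=3 → [9, 9, 10, 9, 9, 10, 10]
nums[mid]=9<10: swap nums[2],nums[3]; lo=3,mid=4 → [9, 9, 9, 10, 9, 10, 10]
nums[mid]=9<10: swap nums[3],nums[4]; lo=4,mid=5 → [9, 9, 9, 9, 10, 10, 10]
nums[mid]=10=10: mid=6
nums[mid]=10=10: mid=7
end: lo=4, hi=6; nums = [9, 9, 9, 9, 10, 10, 10]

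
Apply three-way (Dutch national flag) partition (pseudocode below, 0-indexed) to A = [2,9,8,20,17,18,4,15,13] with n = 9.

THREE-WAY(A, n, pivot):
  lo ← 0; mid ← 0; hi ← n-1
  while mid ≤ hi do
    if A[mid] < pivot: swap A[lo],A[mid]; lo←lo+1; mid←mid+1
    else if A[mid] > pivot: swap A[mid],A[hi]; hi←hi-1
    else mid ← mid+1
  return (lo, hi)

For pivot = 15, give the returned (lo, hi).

(5, 5)

pivot = 15; lo=0, mid=0, hi=8
A[mid]=2<15: swap A[0],A[0]; lo=1,mid=1 → [2,9,8,20,17,18,4,15,13]
A[mid]=9<15: swap A[1],A[1]; lo=2,mid=2 → [2,9,8,20,17,18,4,15,13]
A[mid]=8<15: swap A[2],A[2]; lo=3,mid=3 → [2,9,8,20,17,18,4,15,13]
A[mid]=20>15: swap A[3],A[8]; hi=7 → [2,9,8,13,17,18,4,15,20]
A[mid]=13<15: swap A[3],A[3]; lo=4,mid=4 → [2,9,8,13,17,18,4,15,20]
A[mid]=17>15: swap A[4],A[7]; hi=6 → [2,9,8,13,15,18,4,17,20]
A[mid]=15=15: mid=5
A[mid]=18>15: swap A[5],A[6]; hi=5 → [2,9,8,13,15,4,18,17,20]
A[mid]=4<15: swap A[4],A[5]; lo=5,mid=6 → [2,9,8,13,4,15,18,17,20]
end: lo=5, hi=5; A = [2,9,8,13,4,15,18,17,20]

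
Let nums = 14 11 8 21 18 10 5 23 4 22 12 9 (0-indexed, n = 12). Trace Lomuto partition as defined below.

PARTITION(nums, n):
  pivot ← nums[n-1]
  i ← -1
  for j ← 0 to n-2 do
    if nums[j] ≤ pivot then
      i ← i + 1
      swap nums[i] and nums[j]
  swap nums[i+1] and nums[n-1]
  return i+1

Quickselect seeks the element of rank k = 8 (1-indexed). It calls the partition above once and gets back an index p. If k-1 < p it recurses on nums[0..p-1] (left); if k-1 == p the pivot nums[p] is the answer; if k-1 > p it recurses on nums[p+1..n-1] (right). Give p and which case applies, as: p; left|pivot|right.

pivot=9, i=-1
j=0: 14>9, skip
j=1: 11>9, skip
j=2: 8≤9, i=0, swap(0,2) ⇒ 8 11 14 21 18 10 5 23 4 22 12 9
j=3: 21>9, skip
j=4: 18>9, skip
j=5: 10>9, skip
j=6: 5≤9, i=1, swap(1,6) ⇒ 8 5 14 21 18 10 11 23 4 22 12 9
j=7: 23>9, skip
j=8: 4≤9, i=2, swap(2,8) ⇒ 8 5 4 21 18 10 11 23 14 22 12 9
j=9: 22>9, skip
j=10: 12>9, skip
swap(3,11) ⇒ 8 5 4 9 18 10 11 23 14 22 12 21; return 3
p = 3; k-1 = 7 > 3 ⇒ right

3; right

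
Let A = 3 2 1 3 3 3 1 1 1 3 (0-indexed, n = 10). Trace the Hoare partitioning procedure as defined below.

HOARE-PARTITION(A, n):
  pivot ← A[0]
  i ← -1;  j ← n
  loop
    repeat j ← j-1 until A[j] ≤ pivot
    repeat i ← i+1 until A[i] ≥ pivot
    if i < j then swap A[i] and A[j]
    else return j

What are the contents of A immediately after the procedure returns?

3 2 1 1 1 1 3 3 3 3

pivot=3
j stops at 9 (3), i stops at 0 (3); swap ⇒ 3 2 1 3 3 3 1 1 1 3
j stops at 8 (1), i stops at 3 (3); swap ⇒ 3 2 1 1 3 3 1 1 3 3
j stops at 7 (1), i stops at 4 (3); swap ⇒ 3 2 1 1 1 3 1 3 3 3
j stops at 6 (1), i stops at 5 (3); swap ⇒ 3 2 1 1 1 1 3 3 3 3
j stops at 5, i stops at 6; i≥j ⇒ return 5. A=3 2 1 1 1 1 3 3 3 3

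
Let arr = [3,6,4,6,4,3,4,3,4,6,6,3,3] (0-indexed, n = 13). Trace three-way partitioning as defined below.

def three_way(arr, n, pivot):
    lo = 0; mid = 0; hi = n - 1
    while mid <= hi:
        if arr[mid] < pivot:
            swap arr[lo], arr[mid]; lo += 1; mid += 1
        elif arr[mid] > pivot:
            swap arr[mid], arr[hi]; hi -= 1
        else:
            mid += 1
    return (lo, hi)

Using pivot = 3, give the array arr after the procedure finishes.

[3,3,3,3,3,4,4,4,6,6,6,4,6]

lo=0 mid=0 hi=12
3=3: mid=1
6>3: swap(1,12), hi=11 ⇒ [3,3,4,6,4,3,4,3,4,6,6,3,6]
3=3: mid=2
4>3: swap(2,11), hi=10 ⇒ [3,3,3,6,4,3,4,3,4,6,6,4,6]
3=3: mid=3
6>3: swap(3,10), hi=9 ⇒ [3,3,3,6,4,3,4,3,4,6,6,4,6]
6>3: swap(3,9), hi=8 ⇒ [3,3,3,6,4,3,4,3,4,6,6,4,6]
6>3: swap(3,8), hi=7 ⇒ [3,3,3,4,4,3,4,3,6,6,6,4,6]
4>3: swap(3,7), hi=6 ⇒ [3,3,3,3,4,3,4,4,6,6,6,4,6]
3=3: mid=4
4>3: swap(4,6), hi=5 ⇒ [3,3,3,3,4,3,4,4,6,6,6,4,6]
4>3: swap(4,5), hi=4 ⇒ [3,3,3,3,3,4,4,4,6,6,6,4,6]
3=3: mid=5
done. lo=0 hi=4; arr=[3,3,3,3,3,4,4,4,6,6,6,4,6]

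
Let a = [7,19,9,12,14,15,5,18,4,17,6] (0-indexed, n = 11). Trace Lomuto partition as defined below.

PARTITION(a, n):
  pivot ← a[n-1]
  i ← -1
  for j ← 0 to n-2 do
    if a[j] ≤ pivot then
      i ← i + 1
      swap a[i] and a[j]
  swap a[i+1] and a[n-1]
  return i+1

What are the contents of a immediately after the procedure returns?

[5,4,6,12,14,15,7,18,19,17,9]

pivot = a[10] = 6; i = -1
j=0: a[0]=7 > 6 → no swap
j=1: a[1]=19 > 6 → no swap
j=2: a[2]=9 > 6 → no swap
j=3: a[3]=12 > 6 → no swap
j=4: a[4]=14 > 6 → no swap
j=5: a[5]=15 > 6 → no swap
j=6: a[6]=5 ≤ 6 → i=0, swap a[0],a[6] → [5,19,9,12,14,15,7,18,4,17,6]
j=7: a[7]=18 > 6 → no swap
j=8: a[8]=4 ≤ 6 → i=1, swap a[1],a[8] → [5,4,9,12,14,15,7,18,19,17,6]
j=9: a[9]=17 > 6 → no swap
final swap a[2],a[10] → [5,4,6,12,14,15,7,18,19,17,9]; return 2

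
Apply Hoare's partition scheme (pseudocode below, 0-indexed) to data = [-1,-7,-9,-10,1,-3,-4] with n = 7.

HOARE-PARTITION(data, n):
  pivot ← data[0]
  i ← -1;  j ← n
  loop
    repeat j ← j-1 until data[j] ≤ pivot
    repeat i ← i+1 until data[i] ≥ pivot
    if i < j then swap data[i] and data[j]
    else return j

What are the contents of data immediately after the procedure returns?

pivot = data[0] = -1; i = -1, j = 7
j→6 (data[6]=-4≤-1), i→0 (data[0]=-1≥-1); i<j, swap → [-4,-7,-9,-10,1,-3,-1]
j→5 (data[5]=-3≤-1), i→4 (data[4]=1≥-1); i<j, swap → [-4,-7,-9,-10,-3,1,-1]
j→4, i→5; i≥j, return j=4. data = [-4,-7,-9,-10,-3,1,-1]

[-4,-7,-9,-10,-3,1,-1]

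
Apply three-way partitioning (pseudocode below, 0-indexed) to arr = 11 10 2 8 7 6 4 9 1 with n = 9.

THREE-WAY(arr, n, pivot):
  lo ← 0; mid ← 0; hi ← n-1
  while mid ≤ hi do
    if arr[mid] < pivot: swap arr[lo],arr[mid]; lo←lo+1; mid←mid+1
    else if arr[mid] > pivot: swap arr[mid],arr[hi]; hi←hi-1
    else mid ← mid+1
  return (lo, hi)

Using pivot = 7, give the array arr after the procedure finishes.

1 4 2 6 7 8 9 10 11

pivot = 7; lo=0, mid=0, hi=8
arr[mid]=11>7: swap arr[0],arr[8]; hi=7 → 1 10 2 8 7 6 4 9 11
arr[mid]=1<7: swap arr[0],arr[0]; lo=1,mid=1 → 1 10 2 8 7 6 4 9 11
arr[mid]=10>7: swap arr[1],arr[7]; hi=6 → 1 9 2 8 7 6 4 10 11
arr[mid]=9>7: swap arr[1],arr[6]; hi=5 → 1 4 2 8 7 6 9 10 11
arr[mid]=4<7: swap arr[1],arr[1]; lo=2,mid=2 → 1 4 2 8 7 6 9 10 11
arr[mid]=2<7: swap arr[2],arr[2]; lo=3,mid=3 → 1 4 2 8 7 6 9 10 11
arr[mid]=8>7: swap arr[3],arr[5]; hi=4 → 1 4 2 6 7 8 9 10 11
arr[mid]=6<7: swap arr[3],arr[3]; lo=4,mid=4 → 1 4 2 6 7 8 9 10 11
arr[mid]=7=7: mid=5
end: lo=4, hi=4; arr = 1 4 2 6 7 8 9 10 11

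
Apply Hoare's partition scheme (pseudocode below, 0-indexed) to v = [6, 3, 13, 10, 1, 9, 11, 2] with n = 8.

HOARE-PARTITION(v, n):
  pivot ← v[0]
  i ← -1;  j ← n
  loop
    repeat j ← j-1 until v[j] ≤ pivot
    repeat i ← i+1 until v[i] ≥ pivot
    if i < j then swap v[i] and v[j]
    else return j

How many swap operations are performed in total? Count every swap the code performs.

2

pivot = v[0] = 6; i = -1, j = 8
j→7 (v[7]=2≤6), i→0 (v[0]=6≥6); i<j, swap → [2, 3, 13, 10, 1, 9, 11, 6]
j→4 (v[4]=1≤6), i→2 (v[2]=13≥6); i<j, swap → [2, 3, 1, 10, 13, 9, 11, 6]
j→2, i→3; i≥j, return j=2. v = [2, 3, 1, 10, 13, 9, 11, 6]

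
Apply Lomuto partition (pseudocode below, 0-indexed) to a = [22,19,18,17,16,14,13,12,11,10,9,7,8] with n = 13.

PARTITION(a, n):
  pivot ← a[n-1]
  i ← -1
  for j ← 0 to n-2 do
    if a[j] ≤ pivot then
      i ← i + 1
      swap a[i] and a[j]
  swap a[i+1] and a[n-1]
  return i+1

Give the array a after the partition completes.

pivot=8, i=-1
j=0: 22>8, skip
j=1: 19>8, skip
j=2: 18>8, skip
j=3: 17>8, skip
j=4: 16>8, skip
j=5: 14>8, skip
j=6: 13>8, skip
j=7: 12>8, skip
j=8: 11>8, skip
j=9: 10>8, skip
j=10: 9>8, skip
j=11: 7≤8, i=0, swap(0,11) ⇒ [7,19,18,17,16,14,13,12,11,10,9,22,8]
swap(1,12) ⇒ [7,8,18,17,16,14,13,12,11,10,9,22,19]; return 1

[7,8,18,17,16,14,13,12,11,10,9,22,19]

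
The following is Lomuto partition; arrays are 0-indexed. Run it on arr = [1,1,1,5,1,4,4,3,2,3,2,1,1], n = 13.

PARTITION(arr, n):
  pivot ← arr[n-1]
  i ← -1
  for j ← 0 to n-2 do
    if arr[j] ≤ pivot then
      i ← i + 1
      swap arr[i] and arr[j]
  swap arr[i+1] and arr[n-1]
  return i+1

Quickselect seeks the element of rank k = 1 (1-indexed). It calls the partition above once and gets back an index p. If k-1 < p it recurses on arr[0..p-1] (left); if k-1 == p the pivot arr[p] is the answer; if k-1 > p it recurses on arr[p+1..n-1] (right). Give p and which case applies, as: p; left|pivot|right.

5; left

pivot=1, i=-1
j=0: 1≤1, i=0, swap(0,0) ⇒ [1,1,1,5,1,4,4,3,2,3,2,1,1]
j=1: 1≤1, i=1, swap(1,1) ⇒ [1,1,1,5,1,4,4,3,2,3,2,1,1]
j=2: 1≤1, i=2, swap(2,2) ⇒ [1,1,1,5,1,4,4,3,2,3,2,1,1]
j=3: 5>1, skip
j=4: 1≤1, i=3, swap(3,4) ⇒ [1,1,1,1,5,4,4,3,2,3,2,1,1]
j=5: 4>1, skip
j=6: 4>1, skip
j=7: 3>1, skip
j=8: 2>1, skip
j=9: 3>1, skip
j=10: 2>1, skip
j=11: 1≤1, i=4, swap(4,11) ⇒ [1,1,1,1,1,4,4,3,2,3,2,5,1]
swap(5,12) ⇒ [1,1,1,1,1,1,4,3,2,3,2,5,4]; return 5
p = 5; k-1 = 0 < 5 ⇒ left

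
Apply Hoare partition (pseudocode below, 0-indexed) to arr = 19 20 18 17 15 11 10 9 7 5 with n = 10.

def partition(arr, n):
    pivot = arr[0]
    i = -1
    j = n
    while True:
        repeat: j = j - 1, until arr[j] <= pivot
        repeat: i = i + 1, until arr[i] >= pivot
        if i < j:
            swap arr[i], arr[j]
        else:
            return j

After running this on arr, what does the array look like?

pivot = arr[0] = 19; i = -1, j = 10
j→9 (arr[9]=5≤19), i→0 (arr[0]=19≥19); i<j, swap → 5 20 18 17 15 11 10 9 7 19
j→8 (arr[8]=7≤19), i→1 (arr[1]=20≥19); i<j, swap → 5 7 18 17 15 11 10 9 20 19
j→7, i→8; i≥j, return j=7. arr = 5 7 18 17 15 11 10 9 20 19

5 7 18 17 15 11 10 9 20 19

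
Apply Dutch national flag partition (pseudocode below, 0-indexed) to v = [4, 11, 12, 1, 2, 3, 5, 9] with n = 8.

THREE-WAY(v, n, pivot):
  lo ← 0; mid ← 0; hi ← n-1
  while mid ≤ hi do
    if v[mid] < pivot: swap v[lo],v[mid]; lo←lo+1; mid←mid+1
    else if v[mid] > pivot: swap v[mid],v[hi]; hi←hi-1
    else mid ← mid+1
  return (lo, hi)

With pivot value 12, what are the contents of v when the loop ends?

lo=0 mid=0 hi=7
4<12: swap(0,0), lo=1 mid=1 ⇒ [4, 11, 12, 1, 2, 3, 5, 9]
11<12: swap(1,1), lo=2 mid=2 ⇒ [4, 11, 12, 1, 2, 3, 5, 9]
12=12: mid=3
1<12: swap(2,3), lo=3 mid=4 ⇒ [4, 11, 1, 12, 2, 3, 5, 9]
2<12: swap(3,4), lo=4 mid=5 ⇒ [4, 11, 1, 2, 12, 3, 5, 9]
3<12: swap(4,5), lo=5 mid=6 ⇒ [4, 11, 1, 2, 3, 12, 5, 9]
5<12: swap(5,6), lo=6 mid=7 ⇒ [4, 11, 1, 2, 3, 5, 12, 9]
9<12: swap(6,7), lo=7 mid=8 ⇒ [4, 11, 1, 2, 3, 5, 9, 12]
done. lo=7 hi=7; v=[4, 11, 1, 2, 3, 5, 9, 12]

[4, 11, 1, 2, 3, 5, 9, 12]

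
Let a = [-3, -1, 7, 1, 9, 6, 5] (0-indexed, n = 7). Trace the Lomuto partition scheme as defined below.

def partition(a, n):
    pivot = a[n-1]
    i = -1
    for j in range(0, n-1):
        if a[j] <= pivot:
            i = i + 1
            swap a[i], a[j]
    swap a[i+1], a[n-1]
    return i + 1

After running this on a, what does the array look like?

pivot=5, i=-1
j=0: -3≤5, i=0, swap(0,0) ⇒ [-3, -1, 7, 1, 9, 6, 5]
j=1: -1≤5, i=1, swap(1,1) ⇒ [-3, -1, 7, 1, 9, 6, 5]
j=2: 7>5, skip
j=3: 1≤5, i=2, swap(2,3) ⇒ [-3, -1, 1, 7, 9, 6, 5]
j=4: 9>5, skip
j=5: 6>5, skip
swap(3,6) ⇒ [-3, -1, 1, 5, 9, 6, 7]; return 3

[-3, -1, 1, 5, 9, 6, 7]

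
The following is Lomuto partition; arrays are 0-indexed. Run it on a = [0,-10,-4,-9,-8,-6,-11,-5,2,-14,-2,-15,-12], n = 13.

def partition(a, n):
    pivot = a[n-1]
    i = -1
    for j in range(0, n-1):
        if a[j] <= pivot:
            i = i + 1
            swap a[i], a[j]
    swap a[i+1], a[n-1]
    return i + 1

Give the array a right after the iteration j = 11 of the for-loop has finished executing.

[-14,-15,-4,-9,-8,-6,-11,-5,2,0,-2,-10,-12]

pivot=-12, i=-1
j=0: 0>-12, skip
j=1: -10>-12, skip
j=2: -4>-12, skip
j=3: -9>-12, skip
j=4: -8>-12, skip
j=5: -6>-12, skip
j=6: -11>-12, skip
j=7: -5>-12, skip
j=8: 2>-12, skip
j=9: -14≤-12, i=0, swap(0,9) ⇒ [-14,-10,-4,-9,-8,-6,-11,-5,2,0,-2,-15,-12]
j=10: -2>-12, skip
j=11: -15≤-12, i=1, swap(1,11) ⇒ [-14,-15,-4,-9,-8,-6,-11,-5,2,0,-2,-10,-12]
(after j=11) a = [-14,-15,-4,-9,-8,-6,-11,-5,2,0,-2,-10,-12]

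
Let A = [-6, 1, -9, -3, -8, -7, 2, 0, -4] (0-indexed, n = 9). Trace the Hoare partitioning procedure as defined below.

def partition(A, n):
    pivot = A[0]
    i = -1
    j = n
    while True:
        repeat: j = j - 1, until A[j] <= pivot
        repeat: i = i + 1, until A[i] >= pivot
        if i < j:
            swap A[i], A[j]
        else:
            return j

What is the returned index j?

pivot = A[0] = -6; i = -1, j = 9
j→5 (A[5]=-7≤-6), i→0 (A[0]=-6≥-6); i<j, swap → [-7, 1, -9, -3, -8, -6, 2, 0, -4]
j→4 (A[4]=-8≤-6), i→1 (A[1]=1≥-6); i<j, swap → [-7, -8, -9, -3, 1, -6, 2, 0, -4]
j→2, i→3; i≥j, return j=2. A = [-7, -8, -9, -3, 1, -6, 2, 0, -4]

2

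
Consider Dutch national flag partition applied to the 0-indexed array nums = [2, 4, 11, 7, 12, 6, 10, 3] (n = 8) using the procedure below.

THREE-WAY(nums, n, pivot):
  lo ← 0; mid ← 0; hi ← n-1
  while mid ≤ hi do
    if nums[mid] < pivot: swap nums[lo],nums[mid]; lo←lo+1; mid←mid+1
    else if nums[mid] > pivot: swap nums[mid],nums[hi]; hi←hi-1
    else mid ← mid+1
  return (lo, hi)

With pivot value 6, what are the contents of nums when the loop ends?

[2, 4, 3, 6, 12, 10, 7, 11]

pivot = 6; lo=0, mid=0, hi=7
nums[mid]=2<6: swap nums[0],nums[0]; lo=1,mid=1 → [2, 4, 11, 7, 12, 6, 10, 3]
nums[mid]=4<6: swap nums[1],nums[1]; lo=2,mid=2 → [2, 4, 11, 7, 12, 6, 10, 3]
nums[mid]=11>6: swap nums[2],nums[7]; hi=6 → [2, 4, 3, 7, 12, 6, 10, 11]
nums[mid]=3<6: swap nums[2],nums[2]; lo=3,mid=3 → [2, 4, 3, 7, 12, 6, 10, 11]
nums[mid]=7>6: swap nums[3],nums[6]; hi=5 → [2, 4, 3, 10, 12, 6, 7, 11]
nums[mid]=10>6: swap nums[3],nums[5]; hi=4 → [2, 4, 3, 6, 12, 10, 7, 11]
nums[mid]=6=6: mid=4
nums[mid]=12>6: swap nums[4],nums[4]; hi=3 → [2, 4, 3, 6, 12, 10, 7, 11]
end: lo=3, hi=3; nums = [2, 4, 3, 6, 12, 10, 7, 11]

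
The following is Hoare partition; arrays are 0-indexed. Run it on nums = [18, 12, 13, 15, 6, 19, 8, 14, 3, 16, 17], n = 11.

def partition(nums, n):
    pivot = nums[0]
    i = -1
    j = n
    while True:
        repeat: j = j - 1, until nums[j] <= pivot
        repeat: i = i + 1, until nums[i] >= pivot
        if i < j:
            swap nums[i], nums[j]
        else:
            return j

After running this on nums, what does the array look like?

[17, 12, 13, 15, 6, 16, 8, 14, 3, 19, 18]

pivot=18
j stops at 10 (17), i stops at 0 (18); swap ⇒ [17, 12, 13, 15, 6, 19, 8, 14, 3, 16, 18]
j stops at 9 (16), i stops at 5 (19); swap ⇒ [17, 12, 13, 15, 6, 16, 8, 14, 3, 19, 18]
j stops at 8, i stops at 9; i≥j ⇒ return 8. nums=[17, 12, 13, 15, 6, 16, 8, 14, 3, 19, 18]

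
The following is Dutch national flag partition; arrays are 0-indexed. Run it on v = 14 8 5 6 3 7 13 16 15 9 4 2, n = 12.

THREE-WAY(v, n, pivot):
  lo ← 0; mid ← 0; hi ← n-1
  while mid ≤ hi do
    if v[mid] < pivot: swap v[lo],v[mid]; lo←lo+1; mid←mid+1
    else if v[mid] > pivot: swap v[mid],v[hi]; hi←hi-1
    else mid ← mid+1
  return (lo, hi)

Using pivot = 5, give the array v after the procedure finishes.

2 4 3 5 7 13 16 15 9 6 8 14

pivot = 5; lo=0, mid=0, hi=11
v[mid]=14>5: swap v[0],v[11]; hi=10 → 2 8 5 6 3 7 13 16 15 9 4 14
v[mid]=2<5: swap v[0],v[0]; lo=1,mid=1 → 2 8 5 6 3 7 13 16 15 9 4 14
v[mid]=8>5: swap v[1],v[10]; hi=9 → 2 4 5 6 3 7 13 16 15 9 8 14
v[mid]=4<5: swap v[1],v[1]; lo=2,mid=2 → 2 4 5 6 3 7 13 16 15 9 8 14
v[mid]=5=5: mid=3
v[mid]=6>5: swap v[3],v[9]; hi=8 → 2 4 5 9 3 7 13 16 15 6 8 14
v[mid]=9>5: swap v[3],v[8]; hi=7 → 2 4 5 15 3 7 13 16 9 6 8 14
v[mid]=15>5: swap v[3],v[7]; hi=6 → 2 4 5 16 3 7 13 15 9 6 8 14
v[mid]=16>5: swap v[3],v[6]; hi=5 → 2 4 5 13 3 7 16 15 9 6 8 14
v[mid]=13>5: swap v[3],v[5]; hi=4 → 2 4 5 7 3 13 16 15 9 6 8 14
v[mid]=7>5: swap v[3],v[4]; hi=3 → 2 4 5 3 7 13 16 15 9 6 8 14
v[mid]=3<5: swap v[2],v[3]; lo=3,mid=4 → 2 4 3 5 7 13 16 15 9 6 8 14
end: lo=3, hi=3; v = 2 4 3 5 7 13 16 15 9 6 8 14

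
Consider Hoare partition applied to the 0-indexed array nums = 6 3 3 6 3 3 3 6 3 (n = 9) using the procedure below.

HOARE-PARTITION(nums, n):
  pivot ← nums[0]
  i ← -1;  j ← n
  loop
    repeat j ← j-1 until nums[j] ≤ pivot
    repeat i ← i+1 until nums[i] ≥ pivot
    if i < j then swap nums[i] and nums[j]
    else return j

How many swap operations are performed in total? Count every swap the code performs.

pivot=6
j stops at 8 (3), i stops at 0 (6); swap ⇒ 3 3 3 6 3 3 3 6 6
j stops at 7 (6), i stops at 3 (6); swap ⇒ 3 3 3 6 3 3 3 6 6
j stops at 6, i stops at 7; i≥j ⇒ return 6. nums=3 3 3 6 3 3 3 6 6

2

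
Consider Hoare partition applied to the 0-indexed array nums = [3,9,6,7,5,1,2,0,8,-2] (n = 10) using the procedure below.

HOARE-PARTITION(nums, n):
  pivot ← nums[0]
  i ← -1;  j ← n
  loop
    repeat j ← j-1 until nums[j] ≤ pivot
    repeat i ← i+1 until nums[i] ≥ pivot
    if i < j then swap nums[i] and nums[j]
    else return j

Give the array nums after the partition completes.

[-2,0,2,1,5,7,6,9,8,3]

pivot=3
j stops at 9 (-2), i stops at 0 (3); swap ⇒ [-2,9,6,7,5,1,2,0,8,3]
j stops at 7 (0), i stops at 1 (9); swap ⇒ [-2,0,6,7,5,1,2,9,8,3]
j stops at 6 (2), i stops at 2 (6); swap ⇒ [-2,0,2,7,5,1,6,9,8,3]
j stops at 5 (1), i stops at 3 (7); swap ⇒ [-2,0,2,1,5,7,6,9,8,3]
j stops at 3, i stops at 4; i≥j ⇒ return 3. nums=[-2,0,2,1,5,7,6,9,8,3]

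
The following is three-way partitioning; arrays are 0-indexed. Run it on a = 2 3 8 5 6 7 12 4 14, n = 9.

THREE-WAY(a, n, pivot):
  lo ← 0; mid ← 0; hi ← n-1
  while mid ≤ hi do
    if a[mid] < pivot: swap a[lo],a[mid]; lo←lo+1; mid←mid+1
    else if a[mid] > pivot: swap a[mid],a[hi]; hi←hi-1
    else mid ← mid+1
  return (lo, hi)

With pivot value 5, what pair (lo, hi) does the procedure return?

pivot = 5; lo=0, mid=0, hi=8
a[mid]=2<5: swap a[0],a[0]; lo=1,mid=1 → 2 3 8 5 6 7 12 4 14
a[mid]=3<5: swap a[1],a[1]; lo=2,mid=2 → 2 3 8 5 6 7 12 4 14
a[mid]=8>5: swap a[2],a[8]; hi=7 → 2 3 14 5 6 7 12 4 8
a[mid]=14>5: swap a[2],a[7]; hi=6 → 2 3 4 5 6 7 12 14 8
a[mid]=4<5: swap a[2],a[2]; lo=3,mid=3 → 2 3 4 5 6 7 12 14 8
a[mid]=5=5: mid=4
a[mid]=6>5: swap a[4],a[6]; hi=5 → 2 3 4 5 12 7 6 14 8
a[mid]=12>5: swap a[4],a[5]; hi=4 → 2 3 4 5 7 12 6 14 8
a[mid]=7>5: swap a[4],a[4]; hi=3 → 2 3 4 5 7 12 6 14 8
end: lo=3, hi=3; a = 2 3 4 5 7 12 6 14 8

(3, 3)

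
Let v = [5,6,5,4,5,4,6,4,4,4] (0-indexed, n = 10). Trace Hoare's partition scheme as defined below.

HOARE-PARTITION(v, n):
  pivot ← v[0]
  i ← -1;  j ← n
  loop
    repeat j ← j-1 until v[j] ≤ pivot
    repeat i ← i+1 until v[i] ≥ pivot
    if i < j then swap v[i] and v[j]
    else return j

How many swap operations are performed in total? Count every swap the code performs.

4

pivot=5
j stops at 9 (4), i stops at 0 (5); swap ⇒ [4,6,5,4,5,4,6,4,4,5]
j stops at 8 (4), i stops at 1 (6); swap ⇒ [4,4,5,4,5,4,6,4,6,5]
j stops at 7 (4), i stops at 2 (5); swap ⇒ [4,4,4,4,5,4,6,5,6,5]
j stops at 5 (4), i stops at 4 (5); swap ⇒ [4,4,4,4,4,5,6,5,6,5]
j stops at 4, i stops at 5; i≥j ⇒ return 4. v=[4,4,4,4,4,5,6,5,6,5]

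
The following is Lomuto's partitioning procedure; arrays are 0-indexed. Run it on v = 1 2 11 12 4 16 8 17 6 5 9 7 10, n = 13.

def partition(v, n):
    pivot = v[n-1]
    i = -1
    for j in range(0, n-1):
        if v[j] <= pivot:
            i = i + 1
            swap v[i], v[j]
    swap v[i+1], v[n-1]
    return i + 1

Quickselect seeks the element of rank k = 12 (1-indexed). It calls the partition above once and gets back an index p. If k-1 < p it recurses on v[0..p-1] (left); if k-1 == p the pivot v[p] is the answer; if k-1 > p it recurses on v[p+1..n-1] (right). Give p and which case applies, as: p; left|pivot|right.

pivot = v[12] = 10; i = -1
j=0: v[0]=1 ≤ 10 → i=0, swap v[0],v[0] (no change) → 1 2 11 12 4 16 8 17 6 5 9 7 10
j=1: v[1]=2 ≤ 10 → i=1, swap v[1],v[1] (no change) → 1 2 11 12 4 16 8 17 6 5 9 7 10
j=2: v[2]=11 > 10 → no swap
j=3: v[3]=12 > 10 → no swap
j=4: v[4]=4 ≤ 10 → i=2, swap v[2],v[4] → 1 2 4 12 11 16 8 17 6 5 9 7 10
j=5: v[5]=16 > 10 → no swap
j=6: v[6]=8 ≤ 10 → i=3, swap v[3],v[6] → 1 2 4 8 11 16 12 17 6 5 9 7 10
j=7: v[7]=17 > 10 → no swap
j=8: v[8]=6 ≤ 10 → i=4, swap v[4],v[8] → 1 2 4 8 6 16 12 17 11 5 9 7 10
j=9: v[9]=5 ≤ 10 → i=5, swap v[5],v[9] → 1 2 4 8 6 5 12 17 11 16 9 7 10
j=10: v[10]=9 ≤ 10 → i=6, swap v[6],v[10] → 1 2 4 8 6 5 9 17 11 16 12 7 10
j=11: v[11]=7 ≤ 10 → i=7, swap v[7],v[11] → 1 2 4 8 6 5 9 7 11 16 12 17 10
final swap v[8],v[12] → 1 2 4 8 6 5 9 7 10 16 12 17 11; return 8
p = 8; k-1 = 11 > 8 ⇒ right

8; right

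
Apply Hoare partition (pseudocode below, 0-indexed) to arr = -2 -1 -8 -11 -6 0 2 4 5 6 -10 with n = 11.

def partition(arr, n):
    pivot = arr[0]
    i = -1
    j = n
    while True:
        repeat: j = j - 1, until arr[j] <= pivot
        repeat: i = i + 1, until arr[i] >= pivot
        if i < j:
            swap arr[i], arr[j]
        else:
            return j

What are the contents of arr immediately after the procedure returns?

pivot=-2
j stops at 10 (-10), i stops at 0 (-2); swap ⇒ -10 -1 -8 -11 -6 0 2 4 5 6 -2
j stops at 4 (-6), i stops at 1 (-1); swap ⇒ -10 -6 -8 -11 -1 0 2 4 5 6 -2
j stops at 3, i stops at 4; i≥j ⇒ return 3. arr=-10 -6 -8 -11 -1 0 2 4 5 6 -2

-10 -6 -8 -11 -1 0 2 4 5 6 -2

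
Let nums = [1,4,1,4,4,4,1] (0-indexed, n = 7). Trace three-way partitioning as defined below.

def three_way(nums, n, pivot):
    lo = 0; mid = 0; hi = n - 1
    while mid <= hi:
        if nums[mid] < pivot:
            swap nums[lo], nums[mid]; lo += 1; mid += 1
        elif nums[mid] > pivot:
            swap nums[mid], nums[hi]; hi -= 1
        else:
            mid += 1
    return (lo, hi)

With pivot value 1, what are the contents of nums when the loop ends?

[1,1,1,4,4,4,4]

pivot = 1; lo=0, mid=0, hi=6
nums[mid]=1=1: mid=1
nums[mid]=4>1: swap nums[1],nums[6]; hi=5 → [1,1,1,4,4,4,4]
nums[mid]=1=1: mid=2
nums[mid]=1=1: mid=3
nums[mid]=4>1: swap nums[3],nums[5]; hi=4 → [1,1,1,4,4,4,4]
nums[mid]=4>1: swap nums[3],nums[4]; hi=3 → [1,1,1,4,4,4,4]
nums[mid]=4>1: swap nums[3],nums[3]; hi=2 → [1,1,1,4,4,4,4]
end: lo=0, hi=2; nums = [1,1,1,4,4,4,4]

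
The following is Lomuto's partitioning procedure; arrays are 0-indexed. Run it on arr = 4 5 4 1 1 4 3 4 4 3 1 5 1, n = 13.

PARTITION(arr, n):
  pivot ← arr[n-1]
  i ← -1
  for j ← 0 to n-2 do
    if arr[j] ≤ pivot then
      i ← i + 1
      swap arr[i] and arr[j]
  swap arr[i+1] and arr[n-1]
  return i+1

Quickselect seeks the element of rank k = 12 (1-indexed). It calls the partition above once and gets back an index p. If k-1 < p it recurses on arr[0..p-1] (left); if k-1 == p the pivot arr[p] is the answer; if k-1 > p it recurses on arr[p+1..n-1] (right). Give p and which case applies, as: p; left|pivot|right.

pivot = arr[12] = 1; i = -1
j=0: arr[0]=4 > 1 → no swap
j=1: arr[1]=5 > 1 → no swap
j=2: arr[2]=4 > 1 → no swap
j=3: arr[3]=1 ≤ 1 → i=0, swap arr[0],arr[3] → 1 5 4 4 1 4 3 4 4 3 1 5 1
j=4: arr[4]=1 ≤ 1 → i=1, swap arr[1],arr[4] → 1 1 4 4 5 4 3 4 4 3 1 5 1
j=5: arr[5]=4 > 1 → no swap
j=6: arr[6]=3 > 1 → no swap
j=7: arr[7]=4 > 1 → no swap
j=8: arr[8]=4 > 1 → no swap
j=9: arr[9]=3 > 1 → no swap
j=10: arr[10]=1 ≤ 1 → i=2, swap arr[2],arr[10] → 1 1 1 4 5 4 3 4 4 3 4 5 1
j=11: arr[11]=5 > 1 → no swap
final swap arr[3],arr[12] → 1 1 1 1 5 4 3 4 4 3 4 5 4; return 3
p = 3; k-1 = 11 > 3 ⇒ right

3; right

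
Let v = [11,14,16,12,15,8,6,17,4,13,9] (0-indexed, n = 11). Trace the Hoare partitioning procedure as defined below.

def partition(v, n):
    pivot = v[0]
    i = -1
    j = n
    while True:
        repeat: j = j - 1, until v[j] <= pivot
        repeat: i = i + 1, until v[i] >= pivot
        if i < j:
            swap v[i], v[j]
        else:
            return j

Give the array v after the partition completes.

[9,4,6,8,15,12,16,17,14,13,11]

pivot=11
j stops at 10 (9), i stops at 0 (11); swap ⇒ [9,14,16,12,15,8,6,17,4,13,11]
j stops at 8 (4), i stops at 1 (14); swap ⇒ [9,4,16,12,15,8,6,17,14,13,11]
j stops at 6 (6), i stops at 2 (16); swap ⇒ [9,4,6,12,15,8,16,17,14,13,11]
j stops at 5 (8), i stops at 3 (12); swap ⇒ [9,4,6,8,15,12,16,17,14,13,11]
j stops at 3, i stops at 4; i≥j ⇒ return 3. v=[9,4,6,8,15,12,16,17,14,13,11]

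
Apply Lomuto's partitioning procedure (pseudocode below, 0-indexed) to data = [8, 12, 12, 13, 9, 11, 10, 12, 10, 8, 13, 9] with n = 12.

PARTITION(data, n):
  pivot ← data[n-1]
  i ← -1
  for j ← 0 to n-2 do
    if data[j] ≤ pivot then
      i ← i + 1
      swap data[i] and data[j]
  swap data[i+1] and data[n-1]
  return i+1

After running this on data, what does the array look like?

pivot = data[11] = 9; i = -1
j=0: data[0]=8 ≤ 9 → i=0, swap data[0],data[0] (no change) → [8, 12, 12, 13, 9, 11, 10, 12, 10, 8, 13, 9]
j=1: data[1]=12 > 9 → no swap
j=2: data[2]=12 > 9 → no swap
j=3: data[3]=13 > 9 → no swap
j=4: data[4]=9 ≤ 9 → i=1, swap data[1],data[4] → [8, 9, 12, 13, 12, 11, 10, 12, 10, 8, 13, 9]
j=5: data[5]=11 > 9 → no swap
j=6: data[6]=10 > 9 → no swap
j=7: data[7]=12 > 9 → no swap
j=8: data[8]=10 > 9 → no swap
j=9: data[9]=8 ≤ 9 → i=2, swap data[2],data[9] → [8, 9, 8, 13, 12, 11, 10, 12, 10, 12, 13, 9]
j=10: data[10]=13 > 9 → no swap
final swap data[3],data[11] → [8, 9, 8, 9, 12, 11, 10, 12, 10, 12, 13, 13]; return 3

[8, 9, 8, 9, 12, 11, 10, 12, 10, 12, 13, 13]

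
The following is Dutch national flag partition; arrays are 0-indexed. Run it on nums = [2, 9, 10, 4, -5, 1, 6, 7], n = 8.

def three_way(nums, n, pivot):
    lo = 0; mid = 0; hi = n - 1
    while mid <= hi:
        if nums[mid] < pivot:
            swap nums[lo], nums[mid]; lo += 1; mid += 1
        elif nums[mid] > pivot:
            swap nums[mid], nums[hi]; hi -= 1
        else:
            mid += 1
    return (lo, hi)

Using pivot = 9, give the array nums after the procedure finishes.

[2, 7, 4, -5, 1, 6, 9, 10]

pivot = 9; lo=0, mid=0, hi=7
nums[mid]=2<9: swap nums[0],nums[0]; lo=1,mid=1 → [2, 9, 10, 4, -5, 1, 6, 7]
nums[mid]=9=9: mid=2
nums[mid]=10>9: swap nums[2],nums[7]; hi=6 → [2, 9, 7, 4, -5, 1, 6, 10]
nums[mid]=7<9: swap nums[1],nums[2]; lo=2,mid=3 → [2, 7, 9, 4, -5, 1, 6, 10]
nums[mid]=4<9: swap nums[2],nums[3]; lo=3,mid=4 → [2, 7, 4, 9, -5, 1, 6, 10]
nums[mid]=-5<9: swap nums[3],nums[4]; lo=4,mid=5 → [2, 7, 4, -5, 9, 1, 6, 10]
nums[mid]=1<9: swap nums[4],nums[5]; lo=5,mid=6 → [2, 7, 4, -5, 1, 9, 6, 10]
nums[mid]=6<9: swap nums[5],nums[6]; lo=6,mid=7 → [2, 7, 4, -5, 1, 6, 9, 10]
end: lo=6, hi=6; nums = [2, 7, 4, -5, 1, 6, 9, 10]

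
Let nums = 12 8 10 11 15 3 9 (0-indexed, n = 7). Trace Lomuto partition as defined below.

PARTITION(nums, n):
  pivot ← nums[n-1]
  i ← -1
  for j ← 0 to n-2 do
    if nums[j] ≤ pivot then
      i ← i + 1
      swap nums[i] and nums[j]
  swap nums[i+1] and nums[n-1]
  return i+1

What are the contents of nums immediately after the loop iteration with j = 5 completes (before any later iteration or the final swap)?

pivot=9, i=-1
j=0: 12>9, skip
j=1: 8≤9, i=0, swap(0,1) ⇒ 8 12 10 11 15 3 9
j=2: 10>9, skip
j=3: 11>9, skip
j=4: 15>9, skip
j=5: 3≤9, i=1, swap(1,5) ⇒ 8 3 10 11 15 12 9
(after j=5) nums = 8 3 10 11 15 12 9

8 3 10 11 15 12 9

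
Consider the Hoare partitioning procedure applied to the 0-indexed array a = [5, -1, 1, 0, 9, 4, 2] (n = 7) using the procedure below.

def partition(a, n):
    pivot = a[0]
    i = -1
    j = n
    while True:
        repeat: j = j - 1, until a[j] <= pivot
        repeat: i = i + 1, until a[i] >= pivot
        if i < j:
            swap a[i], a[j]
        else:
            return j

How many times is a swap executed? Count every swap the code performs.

pivot = a[0] = 5; i = -1, j = 7
j→6 (a[6]=2≤5), i→0 (a[0]=5≥5); i<j, swap → [2, -1, 1, 0, 9, 4, 5]
j→5 (a[5]=4≤5), i→4 (a[4]=9≥5); i<j, swap → [2, -1, 1, 0, 4, 9, 5]
j→4, i→5; i≥j, return j=4. a = [2, -1, 1, 0, 4, 9, 5]

2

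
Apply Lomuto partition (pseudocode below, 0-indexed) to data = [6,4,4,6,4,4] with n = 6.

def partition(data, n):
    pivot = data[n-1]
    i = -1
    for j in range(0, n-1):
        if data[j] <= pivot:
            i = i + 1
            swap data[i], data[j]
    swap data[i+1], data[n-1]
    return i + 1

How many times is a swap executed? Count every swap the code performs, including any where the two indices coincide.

4

pivot=4, i=-1
j=0: 6>4, skip
j=1: 4≤4, i=0, swap(0,1) ⇒ [4,6,4,6,4,4]
j=2: 4≤4, i=1, swap(1,2) ⇒ [4,4,6,6,4,4]
j=3: 6>4, skip
j=4: 4≤4, i=2, swap(2,4) ⇒ [4,4,4,6,6,4]
swap(3,5) ⇒ [4,4,4,4,6,6]; return 3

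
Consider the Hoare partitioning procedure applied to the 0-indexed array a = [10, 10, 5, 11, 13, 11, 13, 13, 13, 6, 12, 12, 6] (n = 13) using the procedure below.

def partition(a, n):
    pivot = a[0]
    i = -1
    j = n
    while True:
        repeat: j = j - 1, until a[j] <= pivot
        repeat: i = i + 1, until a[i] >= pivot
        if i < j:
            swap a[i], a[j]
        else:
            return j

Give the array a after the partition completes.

pivot = a[0] = 10; i = -1, j = 13
j→12 (a[12]=6≤10), i→0 (a[0]=10≥10); i<j, swap → [6, 10, 5, 11, 13, 11, 13, 13, 13, 6, 12, 12, 10]
j→9 (a[9]=6≤10), i→1 (a[1]=10≥10); i<j, swap → [6, 6, 5, 11, 13, 11, 13, 13, 13, 10, 12, 12, 10]
j→2, i→3; i≥j, return j=2. a = [6, 6, 5, 11, 13, 11, 13, 13, 13, 10, 12, 12, 10]

[6, 6, 5, 11, 13, 11, 13, 13, 13, 10, 12, 12, 10]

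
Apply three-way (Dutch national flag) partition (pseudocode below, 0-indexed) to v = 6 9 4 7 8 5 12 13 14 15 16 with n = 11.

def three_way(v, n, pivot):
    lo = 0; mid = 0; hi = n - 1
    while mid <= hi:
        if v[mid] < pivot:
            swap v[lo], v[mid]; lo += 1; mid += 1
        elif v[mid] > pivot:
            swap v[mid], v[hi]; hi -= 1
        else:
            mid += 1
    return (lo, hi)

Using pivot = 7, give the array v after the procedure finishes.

6 5 4 7 8 12 13 14 15 16 9

pivot = 7; lo=0, mid=0, hi=10
v[mid]=6<7: swap v[0],v[0]; lo=1,mid=1 → 6 9 4 7 8 5 12 13 14 15 16
v[mid]=9>7: swap v[1],v[10]; hi=9 → 6 16 4 7 8 5 12 13 14 15 9
v[mid]=16>7: swap v[1],v[9]; hi=8 → 6 15 4 7 8 5 12 13 14 16 9
v[mid]=15>7: swap v[1],v[8]; hi=7 → 6 14 4 7 8 5 12 13 15 16 9
v[mid]=14>7: swap v[1],v[7]; hi=6 → 6 13 4 7 8 5 12 14 15 16 9
v[mid]=13>7: swap v[1],v[6]; hi=5 → 6 12 4 7 8 5 13 14 15 16 9
v[mid]=12>7: swap v[1],v[5]; hi=4 → 6 5 4 7 8 12 13 14 15 16 9
v[mid]=5<7: swap v[1],v[1]; lo=2,mid=2 → 6 5 4 7 8 12 13 14 15 16 9
v[mid]=4<7: swap v[2],v[2]; lo=3,mid=3 → 6 5 4 7 8 12 13 14 15 16 9
v[mid]=7=7: mid=4
v[mid]=8>7: swap v[4],v[4]; hi=3 → 6 5 4 7 8 12 13 14 15 16 9
end: lo=3, hi=3; v = 6 5 4 7 8 12 13 14 15 16 9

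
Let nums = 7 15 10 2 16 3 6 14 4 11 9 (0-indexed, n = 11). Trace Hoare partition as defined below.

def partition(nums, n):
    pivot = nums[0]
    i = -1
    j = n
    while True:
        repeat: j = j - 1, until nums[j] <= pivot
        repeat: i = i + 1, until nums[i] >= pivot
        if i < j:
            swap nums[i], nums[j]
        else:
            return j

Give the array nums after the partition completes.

pivot = nums[0] = 7; i = -1, j = 11
j→8 (nums[8]=4≤7), i→0 (nums[0]=7≥7); i<j, swap → 4 15 10 2 16 3 6 14 7 11 9
j→6 (nums[6]=6≤7), i→1 (nums[1]=15≥7); i<j, swap → 4 6 10 2 16 3 15 14 7 11 9
j→5 (nums[5]=3≤7), i→2 (nums[2]=10≥7); i<j, swap → 4 6 3 2 16 10 15 14 7 11 9
j→3, i→4; i≥j, return j=3. nums = 4 6 3 2 16 10 15 14 7 11 9

4 6 3 2 16 10 15 14 7 11 9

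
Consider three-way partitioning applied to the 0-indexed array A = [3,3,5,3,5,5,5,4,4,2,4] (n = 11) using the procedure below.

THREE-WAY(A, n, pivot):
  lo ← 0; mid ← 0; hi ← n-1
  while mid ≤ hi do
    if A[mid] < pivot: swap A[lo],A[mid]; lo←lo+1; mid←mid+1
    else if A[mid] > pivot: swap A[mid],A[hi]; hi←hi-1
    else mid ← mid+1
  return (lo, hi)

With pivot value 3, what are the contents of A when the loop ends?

lo=0 mid=0 hi=10
3=3: mid=1
3=3: mid=2
5>3: swap(2,10), hi=9 ⇒ [3,3,4,3,5,5,5,4,4,2,5]
4>3: swap(2,9), hi=8 ⇒ [3,3,2,3,5,5,5,4,4,4,5]
2<3: swap(0,2), lo=1 mid=3 ⇒ [2,3,3,3,5,5,5,4,4,4,5]
3=3: mid=4
5>3: swap(4,8), hi=7 ⇒ [2,3,3,3,4,5,5,4,5,4,5]
4>3: swap(4,7), hi=6 ⇒ [2,3,3,3,4,5,5,4,5,4,5]
4>3: swap(4,6), hi=5 ⇒ [2,3,3,3,5,5,4,4,5,4,5]
5>3: swap(4,5), hi=4 ⇒ [2,3,3,3,5,5,4,4,5,4,5]
5>3: swap(4,4), hi=3 ⇒ [2,3,3,3,5,5,4,4,5,4,5]
done. lo=1 hi=3; A=[2,3,3,3,5,5,4,4,5,4,5]

[2,3,3,3,5,5,4,4,5,4,5]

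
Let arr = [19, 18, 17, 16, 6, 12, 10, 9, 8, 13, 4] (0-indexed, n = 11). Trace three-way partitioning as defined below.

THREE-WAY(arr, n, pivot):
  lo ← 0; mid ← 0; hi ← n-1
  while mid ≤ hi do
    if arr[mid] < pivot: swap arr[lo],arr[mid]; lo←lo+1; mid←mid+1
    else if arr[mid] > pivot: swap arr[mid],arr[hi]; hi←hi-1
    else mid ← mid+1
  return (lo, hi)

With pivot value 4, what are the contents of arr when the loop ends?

[4, 17, 16, 6, 12, 10, 9, 8, 13, 18, 19]

pivot = 4; lo=0, mid=0, hi=10
arr[mid]=19>4: swap arr[0],arr[10]; hi=9 → [4, 18, 17, 16, 6, 12, 10, 9, 8, 13, 19]
arr[mid]=4=4: mid=1
arr[mid]=18>4: swap arr[1],arr[9]; hi=8 → [4, 13, 17, 16, 6, 12, 10, 9, 8, 18, 19]
arr[mid]=13>4: swap arr[1],arr[8]; hi=7 → [4, 8, 17, 16, 6, 12, 10, 9, 13, 18, 19]
arr[mid]=8>4: swap arr[1],arr[7]; hi=6 → [4, 9, 17, 16, 6, 12, 10, 8, 13, 18, 19]
arr[mid]=9>4: swap arr[1],arr[6]; hi=5 → [4, 10, 17, 16, 6, 12, 9, 8, 13, 18, 19]
arr[mid]=10>4: swap arr[1],arr[5]; hi=4 → [4, 12, 17, 16, 6, 10, 9, 8, 13, 18, 19]
arr[mid]=12>4: swap arr[1],arr[4]; hi=3 → [4, 6, 17, 16, 12, 10, 9, 8, 13, 18, 19]
arr[mid]=6>4: swap arr[1],arr[3]; hi=2 → [4, 16, 17, 6, 12, 10, 9, 8, 13, 18, 19]
arr[mid]=16>4: swap arr[1],arr[2]; hi=1 → [4, 17, 16, 6, 12, 10, 9, 8, 13, 18, 19]
arr[mid]=17>4: swap arr[1],arr[1]; hi=0 → [4, 17, 16, 6, 12, 10, 9, 8, 13, 18, 19]
end: lo=0, hi=0; arr = [4, 17, 16, 6, 12, 10, 9, 8, 13, 18, 19]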